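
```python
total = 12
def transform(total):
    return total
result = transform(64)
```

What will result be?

Step 1: Global total = 12.
Step 2: transform(64) takes parameter total = 64, which shadows the global.
Step 3: result = 64

The answer is 64.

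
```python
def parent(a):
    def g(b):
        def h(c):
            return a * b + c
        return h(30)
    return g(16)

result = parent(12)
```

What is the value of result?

Step 1: a = 12, b = 16, c = 30.
Step 2: h() computes a * b + c = 12 * 16 + 30 = 222.
Step 3: result = 222

The answer is 222.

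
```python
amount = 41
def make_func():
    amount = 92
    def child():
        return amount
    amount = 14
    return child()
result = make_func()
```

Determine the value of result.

Step 1: make_func() sets amount = 92, then later amount = 14.
Step 2: child() is called after amount is reassigned to 14. Closures capture variables by reference, not by value.
Step 3: result = 14

The answer is 14.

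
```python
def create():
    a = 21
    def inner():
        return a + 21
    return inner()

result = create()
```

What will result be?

Step 1: create() defines a = 21.
Step 2: inner() reads a = 21 from enclosing scope, returns 21 + 21 = 42.
Step 3: result = 42

The answer is 42.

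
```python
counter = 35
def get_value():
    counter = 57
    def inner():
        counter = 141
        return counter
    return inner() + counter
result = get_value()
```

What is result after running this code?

Step 1: get_value() has local counter = 57. inner() has local counter = 141.
Step 2: inner() returns its local counter = 141.
Step 3: get_value() returns 141 + its own counter (57) = 198

The answer is 198.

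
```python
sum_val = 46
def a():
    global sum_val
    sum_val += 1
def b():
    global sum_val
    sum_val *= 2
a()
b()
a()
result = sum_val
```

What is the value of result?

Step 1: sum_val = 46.
Step 2: a(): sum_val = 46 + 1 = 47.
Step 3: b(): sum_val = 47 * 2 = 94.
Step 4: a(): sum_val = 94 + 1 = 95

The answer is 95.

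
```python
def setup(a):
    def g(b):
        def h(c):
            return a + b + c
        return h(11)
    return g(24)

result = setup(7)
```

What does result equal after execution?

Step 1: a = 7, b = 24, c = 11 across three nested scopes.
Step 2: h() accesses all three via LEGB rule.
Step 3: result = 7 + 24 + 11 = 42

The answer is 42.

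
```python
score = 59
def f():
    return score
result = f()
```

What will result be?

Step 1: score = 59 is defined in the global scope.
Step 2: f() looks up score. No local score exists, so Python checks the global scope via LEGB rule and finds score = 59.
Step 3: result = 59

The answer is 59.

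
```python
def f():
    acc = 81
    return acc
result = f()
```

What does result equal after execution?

Step 1: f() defines acc = 81 in its local scope.
Step 2: return acc finds the local variable acc = 81.
Step 3: result = 81

The answer is 81.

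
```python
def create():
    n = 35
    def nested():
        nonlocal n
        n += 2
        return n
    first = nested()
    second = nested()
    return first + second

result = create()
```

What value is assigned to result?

Step 1: n starts at 35.
Step 2: First call: n = 35 + 2 = 37, returns 37.
Step 3: Second call: n = 37 + 2 = 39, returns 39.
Step 4: result = 37 + 39 = 76

The answer is 76.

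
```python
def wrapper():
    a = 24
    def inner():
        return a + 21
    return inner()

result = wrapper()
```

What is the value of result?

Step 1: wrapper() defines a = 24.
Step 2: inner() reads a = 24 from enclosing scope, returns 24 + 21 = 45.
Step 3: result = 45

The answer is 45.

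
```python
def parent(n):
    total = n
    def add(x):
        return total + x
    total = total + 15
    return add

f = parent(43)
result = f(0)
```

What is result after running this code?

Step 1: parent(43) sets total = 43, then total = 43 + 15 = 58.
Step 2: Closures capture by reference, so add sees total = 58.
Step 3: f(0) returns 58 + 0 = 58

The answer is 58.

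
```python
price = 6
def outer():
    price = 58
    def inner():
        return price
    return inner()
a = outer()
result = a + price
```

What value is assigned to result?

Step 1: outer() has local price = 58. inner() reads from enclosing.
Step 2: outer() returns 58. Global price = 6 unchanged.
Step 3: result = 58 + 6 = 64

The answer is 64.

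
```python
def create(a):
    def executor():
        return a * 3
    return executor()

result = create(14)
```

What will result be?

Step 1: create(14) binds parameter a = 14.
Step 2: executor() accesses a = 14 from enclosing scope.
Step 3: result = 14 * 3 = 42

The answer is 42.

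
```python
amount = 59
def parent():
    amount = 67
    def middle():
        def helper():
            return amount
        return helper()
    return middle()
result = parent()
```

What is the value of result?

Step 1: parent() defines amount = 67. middle() and helper() have no local amount.
Step 2: helper() checks local (none), enclosing middle() (none), enclosing parent() and finds amount = 67.
Step 3: result = 67

The answer is 67.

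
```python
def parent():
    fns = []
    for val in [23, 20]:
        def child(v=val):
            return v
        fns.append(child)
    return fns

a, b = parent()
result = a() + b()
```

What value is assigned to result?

Step 1: Default argument v=val captures val at each iteration.
Step 2: a() returns 23 (captured at first iteration), b() returns 20 (captured at second).
Step 3: result = 23 + 20 = 43

The answer is 43.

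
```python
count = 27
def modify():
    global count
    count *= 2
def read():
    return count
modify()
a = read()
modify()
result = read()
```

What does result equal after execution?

Step 1: count = 27.
Step 2: First modify(): count = 27 * 2 = 54.
Step 3: Second modify(): count = 54 * 2 = 108.
Step 4: read() returns 108

The answer is 108.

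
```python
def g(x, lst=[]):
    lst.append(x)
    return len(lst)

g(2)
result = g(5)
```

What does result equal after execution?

Step 1: Mutable default list persists between calls.
Step 2: First call: lst = [2], len = 1. Second call: lst = [2, 5], len = 2.
Step 3: result = 2

The answer is 2.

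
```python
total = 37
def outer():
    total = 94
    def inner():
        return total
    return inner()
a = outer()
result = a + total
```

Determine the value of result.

Step 1: outer() has local total = 94. inner() reads from enclosing.
Step 2: outer() returns 94. Global total = 37 unchanged.
Step 3: result = 94 + 37 = 131

The answer is 131.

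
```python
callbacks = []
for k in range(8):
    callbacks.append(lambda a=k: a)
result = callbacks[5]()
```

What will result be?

Step 1: Default argument a=k captures k's value at each iteration.
Step 2: callbacks[5] captured a = 5 when k was 5.
Step 3: result = 5

The answer is 5.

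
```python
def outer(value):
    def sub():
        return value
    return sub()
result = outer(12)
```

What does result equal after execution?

Step 1: outer(12) binds parameter value = 12.
Step 2: sub() looks up value in enclosing scope and finds the parameter value = 12.
Step 3: result = 12

The answer is 12.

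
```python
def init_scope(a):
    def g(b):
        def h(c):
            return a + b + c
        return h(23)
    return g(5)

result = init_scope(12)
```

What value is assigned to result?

Step 1: a = 12, b = 5, c = 23 across three nested scopes.
Step 2: h() accesses all three via LEGB rule.
Step 3: result = 12 + 5 + 23 = 40

The answer is 40.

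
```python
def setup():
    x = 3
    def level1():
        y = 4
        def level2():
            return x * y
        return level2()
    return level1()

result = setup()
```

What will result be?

Step 1: x = 3 in setup. y = 4 in level1.
Step 2: level2() reads x = 3 and y = 4 from enclosing scopes.
Step 3: result = 3 * 4 = 12

The answer is 12.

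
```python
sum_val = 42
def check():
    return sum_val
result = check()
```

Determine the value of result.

Step 1: sum_val = 42 is defined in the global scope.
Step 2: check() looks up sum_val. No local sum_val exists, so Python checks the global scope via LEGB rule and finds sum_val = 42.
Step 3: result = 42

The answer is 42.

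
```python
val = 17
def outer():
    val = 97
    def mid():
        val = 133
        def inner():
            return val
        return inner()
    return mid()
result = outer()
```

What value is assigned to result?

Step 1: Three levels of shadowing: global 17, outer 97, mid 133.
Step 2: inner() finds val = 133 in enclosing mid() scope.
Step 3: result = 133

The answer is 133.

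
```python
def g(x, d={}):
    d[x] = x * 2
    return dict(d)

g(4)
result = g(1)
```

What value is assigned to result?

Step 1: Mutable default dict is shared across calls.
Step 2: First call adds 4: 8. Second call adds 1: 2.
Step 3: result = {4: 8, 1: 2}

The answer is {4: 8, 1: 2}.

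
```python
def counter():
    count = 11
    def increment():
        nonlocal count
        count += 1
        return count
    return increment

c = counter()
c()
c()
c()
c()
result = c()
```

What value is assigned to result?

Step 1: counter() creates closure with count = 11.
Step 2: Each c() call increments count via nonlocal. After 5 calls: 11 + 5 = 16.
Step 3: result = 16

The answer is 16.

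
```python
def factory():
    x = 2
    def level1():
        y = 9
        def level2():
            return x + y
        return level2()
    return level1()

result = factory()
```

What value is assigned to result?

Step 1: x = 2 in factory. y = 9 in level1.
Step 2: level2() reads x = 2 and y = 9 from enclosing scopes.
Step 3: result = 2 + 9 = 11

The answer is 11.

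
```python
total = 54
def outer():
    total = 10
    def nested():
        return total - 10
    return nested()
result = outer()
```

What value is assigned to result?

Step 1: outer() shadows global total with total = 10.
Step 2: nested() finds total = 10 in enclosing scope, computes 10 - 10 = 0.
Step 3: result = 0

The answer is 0.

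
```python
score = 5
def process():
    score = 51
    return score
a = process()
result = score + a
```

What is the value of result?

Step 1: Global score = 5. process() returns local score = 51.
Step 2: a = 51. Global score still = 5.
Step 3: result = 5 + 51 = 56

The answer is 56.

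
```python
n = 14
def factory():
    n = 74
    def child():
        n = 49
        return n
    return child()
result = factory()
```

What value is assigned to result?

Step 1: Three scopes define n: global (14), factory (74), child (49).
Step 2: child() has its own local n = 49, which shadows both enclosing and global.
Step 3: result = 49 (local wins in LEGB)

The answer is 49.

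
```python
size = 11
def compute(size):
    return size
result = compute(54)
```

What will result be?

Step 1: Global size = 11.
Step 2: compute(54) takes parameter size = 54, which shadows the global.
Step 3: result = 54

The answer is 54.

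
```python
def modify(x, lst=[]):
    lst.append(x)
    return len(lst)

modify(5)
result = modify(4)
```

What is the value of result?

Step 1: Mutable default list persists between calls.
Step 2: First call: lst = [5], len = 1. Second call: lst = [5, 4], len = 2.
Step 3: result = 2

The answer is 2.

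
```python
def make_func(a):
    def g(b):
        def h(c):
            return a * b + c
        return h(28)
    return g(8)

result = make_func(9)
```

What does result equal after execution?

Step 1: a = 9, b = 8, c = 28.
Step 2: h() computes a * b + c = 9 * 8 + 28 = 100.
Step 3: result = 100

The answer is 100.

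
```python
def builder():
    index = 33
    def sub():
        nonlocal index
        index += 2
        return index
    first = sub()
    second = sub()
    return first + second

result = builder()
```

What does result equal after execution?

Step 1: index starts at 33.
Step 2: First call: index = 33 + 2 = 35, returns 35.
Step 3: Second call: index = 35 + 2 = 37, returns 37.
Step 4: result = 35 + 37 = 72

The answer is 72.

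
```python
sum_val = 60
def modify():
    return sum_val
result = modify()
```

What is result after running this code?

Step 1: sum_val = 60 is defined in the global scope.
Step 2: modify() looks up sum_val. No local sum_val exists, so Python checks the global scope via LEGB rule and finds sum_val = 60.
Step 3: result = 60

The answer is 60.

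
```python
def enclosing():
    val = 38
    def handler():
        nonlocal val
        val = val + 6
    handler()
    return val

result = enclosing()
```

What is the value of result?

Step 1: enclosing() sets val = 38.
Step 2: handler() uses nonlocal to modify val in enclosing's scope: val = 38 + 6 = 44.
Step 3: enclosing() returns the modified val = 44

The answer is 44.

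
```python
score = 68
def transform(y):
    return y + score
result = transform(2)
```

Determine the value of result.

Step 1: score = 68 is defined globally.
Step 2: transform(2) uses parameter y = 2 and looks up score from global scope = 68.
Step 3: result = 2 + 68 = 70

The answer is 70.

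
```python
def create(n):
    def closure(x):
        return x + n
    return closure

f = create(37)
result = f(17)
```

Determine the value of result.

Step 1: create(37) creates a closure that captures n = 37.
Step 2: f(17) calls the closure with x = 17, returning 17 + 37 = 54.
Step 3: result = 54

The answer is 54.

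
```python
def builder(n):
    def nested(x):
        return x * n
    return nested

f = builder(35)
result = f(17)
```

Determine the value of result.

Step 1: builder(35) creates a closure capturing n = 35.
Step 2: f(17) computes 17 * 35 = 595.
Step 3: result = 595

The answer is 595.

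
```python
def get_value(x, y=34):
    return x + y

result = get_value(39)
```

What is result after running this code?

Step 1: get_value(39) uses default y = 34.
Step 2: Returns 39 + 34 = 73.
Step 3: result = 73

The answer is 73.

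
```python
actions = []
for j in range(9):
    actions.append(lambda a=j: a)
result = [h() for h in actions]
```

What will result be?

Step 1: Default arg a=j captures j at each iteration.
Step 2: Each lambda has its own default: 0, 1, ..., 8.
Step 3: result = [0, 1, 2, 3, 4, 5, 6, 7, 8]

The answer is [0, 1, 2, 3, 4, 5, 6, 7, 8].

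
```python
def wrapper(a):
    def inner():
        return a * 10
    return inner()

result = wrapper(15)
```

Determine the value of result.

Step 1: wrapper(15) binds parameter a = 15.
Step 2: inner() accesses a = 15 from enclosing scope.
Step 3: result = 15 * 10 = 150

The answer is 150.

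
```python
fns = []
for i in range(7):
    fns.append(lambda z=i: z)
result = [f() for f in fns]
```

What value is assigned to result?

Step 1: Default arg z=i captures i at each iteration.
Step 2: Each lambda has its own default: 0, 1, ..., 6.
Step 3: result = [0, 1, 2, 3, 4, 5, 6]

The answer is [0, 1, 2, 3, 4, 5, 6].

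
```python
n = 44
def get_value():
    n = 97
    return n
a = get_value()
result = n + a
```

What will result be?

Step 1: Global n = 44. get_value() returns local n = 97.
Step 2: a = 97. Global n still = 44.
Step 3: result = 44 + 97 = 141

The answer is 141.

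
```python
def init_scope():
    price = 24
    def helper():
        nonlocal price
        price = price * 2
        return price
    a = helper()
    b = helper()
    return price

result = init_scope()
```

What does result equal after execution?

Step 1: price starts at 24.
Step 2: First helper(): price = 24 * 2 = 48.
Step 3: Second helper(): price = 48 * 2 = 96.
Step 4: result = 96

The answer is 96.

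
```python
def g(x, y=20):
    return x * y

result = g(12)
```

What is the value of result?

Step 1: g(12) uses default y = 20.
Step 2: Returns 12 * 20 = 240.
Step 3: result = 240

The answer is 240.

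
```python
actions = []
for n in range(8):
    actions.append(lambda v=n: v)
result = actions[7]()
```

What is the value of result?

Step 1: Default argument v=n captures n's value at each iteration.
Step 2: actions[7] captured v = 7 when n was 7.
Step 3: result = 7

The answer is 7.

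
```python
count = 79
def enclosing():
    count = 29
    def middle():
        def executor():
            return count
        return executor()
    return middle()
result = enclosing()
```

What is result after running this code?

Step 1: enclosing() defines count = 29. middle() and executor() have no local count.
Step 2: executor() checks local (none), enclosing middle() (none), enclosing enclosing() and finds count = 29.
Step 3: result = 29

The answer is 29.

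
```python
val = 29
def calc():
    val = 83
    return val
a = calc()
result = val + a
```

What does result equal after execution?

Step 1: Global val = 29. calc() returns local val = 83.
Step 2: a = 83. Global val still = 29.
Step 3: result = 29 + 83 = 112

The answer is 112.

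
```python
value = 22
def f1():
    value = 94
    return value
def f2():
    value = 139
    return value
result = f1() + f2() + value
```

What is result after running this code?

Step 1: Each function shadows global value with its own local.
Step 2: f1() returns 94, f2() returns 139.
Step 3: Global value = 22 is unchanged. result = 94 + 139 + 22 = 255

The answer is 255.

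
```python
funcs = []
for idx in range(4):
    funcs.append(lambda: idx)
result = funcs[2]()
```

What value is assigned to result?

Step 1: The loop creates 4 lambdas, all referencing the same variable idx.
Step 2: After the loop, idx = 3 (final value).
Step 3: funcs[2]() looks up idx at call time and finds 3. This is the late binding gotcha. result = 3

The answer is 3.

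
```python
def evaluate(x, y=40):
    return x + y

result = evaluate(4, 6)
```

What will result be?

Step 1: evaluate(4, 6) overrides default y with 6.
Step 2: Returns 4 + 6 = 10.
Step 3: result = 10

The answer is 10.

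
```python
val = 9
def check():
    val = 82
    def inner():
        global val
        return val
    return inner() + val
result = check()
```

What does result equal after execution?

Step 1: Global val = 9. check() shadows with local val = 82.
Step 2: inner() uses global keyword, so inner() returns global val = 9.
Step 3: check() returns 9 + 82 = 91

The answer is 91.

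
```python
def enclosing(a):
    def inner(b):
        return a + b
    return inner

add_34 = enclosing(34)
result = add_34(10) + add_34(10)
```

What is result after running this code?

Step 1: add_34 captures a = 34.
Step 2: add_34(10) = 34 + 10 = 44, called twice.
Step 3: result = 44 + 44 = 88

The answer is 88.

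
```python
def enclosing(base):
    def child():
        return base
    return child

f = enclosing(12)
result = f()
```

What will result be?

Step 1: enclosing(12) creates closure capturing base = 12.
Step 2: f() returns the captured base = 12.
Step 3: result = 12

The answer is 12.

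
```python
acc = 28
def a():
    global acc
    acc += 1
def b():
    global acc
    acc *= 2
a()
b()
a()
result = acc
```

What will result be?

Step 1: acc = 28.
Step 2: a(): acc = 28 + 1 = 29.
Step 3: b(): acc = 29 * 2 = 58.
Step 4: a(): acc = 58 + 1 = 59

The answer is 59.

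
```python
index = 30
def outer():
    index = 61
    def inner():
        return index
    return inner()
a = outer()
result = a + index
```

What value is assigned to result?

Step 1: outer() has local index = 61. inner() reads from enclosing.
Step 2: outer() returns 61. Global index = 30 unchanged.
Step 3: result = 61 + 30 = 91

The answer is 91.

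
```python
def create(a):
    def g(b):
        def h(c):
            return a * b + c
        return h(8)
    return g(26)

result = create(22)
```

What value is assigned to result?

Step 1: a = 22, b = 26, c = 8.
Step 2: h() computes a * b + c = 22 * 26 + 8 = 580.
Step 3: result = 580

The answer is 580.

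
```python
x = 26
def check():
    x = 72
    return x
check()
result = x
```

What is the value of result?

Step 1: x = 26 globally.
Step 2: check() creates a LOCAL x = 72 (no global keyword!).
Step 3: The global x is unchanged. result = 26

The answer is 26.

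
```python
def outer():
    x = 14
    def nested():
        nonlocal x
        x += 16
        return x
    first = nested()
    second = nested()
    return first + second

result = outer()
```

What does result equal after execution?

Step 1: x starts at 14.
Step 2: First call: x = 14 + 16 = 30, returns 30.
Step 3: Second call: x = 30 + 16 = 46, returns 46.
Step 4: result = 30 + 46 = 76

The answer is 76.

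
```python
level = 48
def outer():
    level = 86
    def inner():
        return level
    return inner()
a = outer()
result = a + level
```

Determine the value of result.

Step 1: outer() has local level = 86. inner() reads from enclosing.
Step 2: outer() returns 86. Global level = 48 unchanged.
Step 3: result = 86 + 48 = 134

The answer is 134.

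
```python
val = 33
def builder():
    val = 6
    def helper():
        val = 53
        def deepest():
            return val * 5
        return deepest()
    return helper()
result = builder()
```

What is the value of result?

Step 1: deepest() looks up val through LEGB: not local, finds val = 53 in enclosing helper().
Step 2: Returns 53 * 5 = 265.
Step 3: result = 265

The answer is 265.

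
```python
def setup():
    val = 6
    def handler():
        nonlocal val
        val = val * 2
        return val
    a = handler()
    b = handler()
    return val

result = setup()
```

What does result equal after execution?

Step 1: val starts at 6.
Step 2: First handler(): val = 6 * 2 = 12.
Step 3: Second handler(): val = 12 * 2 = 24.
Step 4: result = 24

The answer is 24.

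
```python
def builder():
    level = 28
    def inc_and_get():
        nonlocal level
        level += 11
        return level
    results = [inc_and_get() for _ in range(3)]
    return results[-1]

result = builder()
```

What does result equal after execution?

Step 1: level = 28.
Step 2: Three calls to inc_and_get(), each adding 11.
Step 3: Last value = 28 + 11 * 3 = 61

The answer is 61.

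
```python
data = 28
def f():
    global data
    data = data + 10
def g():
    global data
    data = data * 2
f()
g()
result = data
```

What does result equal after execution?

Step 1: data = 28.
Step 2: f() adds 10: data = 28 + 10 = 38.
Step 3: g() doubles: data = 38 * 2 = 76.
Step 4: result = 76

The answer is 76.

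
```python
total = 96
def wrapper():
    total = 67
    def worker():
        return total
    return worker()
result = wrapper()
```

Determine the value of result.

Step 1: total = 96 globally, but wrapper() defines total = 67 locally.
Step 2: worker() looks up total. Not in local scope, so checks enclosing scope (wrapper) and finds total = 67.
Step 3: result = 67

The answer is 67.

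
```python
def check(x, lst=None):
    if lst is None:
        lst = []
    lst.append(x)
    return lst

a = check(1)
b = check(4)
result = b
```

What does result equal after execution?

Step 1: None default with guard creates a NEW list each call.
Step 2: a = [1] (fresh list). b = [4] (another fresh list).
Step 3: result = [4] (this is the fix for mutable default)

The answer is [4].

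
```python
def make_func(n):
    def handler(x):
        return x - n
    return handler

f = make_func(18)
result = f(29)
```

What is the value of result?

Step 1: make_func(18) creates a closure capturing n = 18.
Step 2: f(29) computes 29 - 18 = 11.
Step 3: result = 11

The answer is 11.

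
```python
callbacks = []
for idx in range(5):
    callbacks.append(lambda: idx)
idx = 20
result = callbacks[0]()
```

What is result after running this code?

Step 1: Lambdas capture the variable idx by reference, not by value.
Step 2: After the loop, idx is reassigned to 20.
Step 3: callbacks[0]() looks up the current idx = 20. result = 20

The answer is 20.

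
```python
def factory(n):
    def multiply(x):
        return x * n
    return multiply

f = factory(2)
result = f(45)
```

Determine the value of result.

Step 1: factory(2) returns multiply closure with n = 2.
Step 2: f(45) computes 45 * 2 = 90.
Step 3: result = 90

The answer is 90.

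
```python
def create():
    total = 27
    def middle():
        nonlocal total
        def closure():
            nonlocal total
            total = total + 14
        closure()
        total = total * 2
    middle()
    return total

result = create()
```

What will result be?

Step 1: total = 27.
Step 2: closure() adds 14: total = 27 + 14 = 41.
Step 3: middle() doubles: total = 41 * 2 = 82.
Step 4: result = 82

The answer is 82.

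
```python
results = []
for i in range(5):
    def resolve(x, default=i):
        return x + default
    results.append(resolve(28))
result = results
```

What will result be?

Step 1: Default argument default=i is evaluated at function definition time.
Step 2: Each iteration creates resolve with default = current i value.
Step 3: resolve(28) returns 28 + default. results = [28, 29, 30, 31, 32]

The answer is [28, 29, 30, 31, 32].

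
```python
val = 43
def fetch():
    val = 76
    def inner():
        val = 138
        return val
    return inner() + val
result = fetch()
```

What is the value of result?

Step 1: fetch() has local val = 76. inner() has local val = 138.
Step 2: inner() returns its local val = 138.
Step 3: fetch() returns 138 + its own val (76) = 214

The answer is 214.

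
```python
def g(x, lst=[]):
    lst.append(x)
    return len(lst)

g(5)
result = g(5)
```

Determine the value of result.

Step 1: Mutable default list persists between calls.
Step 2: First call: lst = [5], len = 1. Second call: lst = [5, 5], len = 2.
Step 3: result = 2

The answer is 2.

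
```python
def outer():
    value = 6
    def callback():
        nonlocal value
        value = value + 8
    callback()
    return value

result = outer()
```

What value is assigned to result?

Step 1: outer() sets value = 6.
Step 2: callback() uses nonlocal to modify value in outer's scope: value = 6 + 8 = 14.
Step 3: outer() returns the modified value = 14

The answer is 14.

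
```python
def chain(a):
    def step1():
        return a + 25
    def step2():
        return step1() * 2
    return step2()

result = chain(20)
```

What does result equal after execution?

Step 1: chain(20) captures a = 20.
Step 2: step2() calls step1() which returns 20 + 25 = 45.
Step 3: step2() returns 45 * 2 = 90

The answer is 90.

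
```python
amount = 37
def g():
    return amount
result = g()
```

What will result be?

Step 1: amount = 37 is defined in the global scope.
Step 2: g() looks up amount. No local amount exists, so Python checks the global scope via LEGB rule and finds amount = 37.
Step 3: result = 37

The answer is 37.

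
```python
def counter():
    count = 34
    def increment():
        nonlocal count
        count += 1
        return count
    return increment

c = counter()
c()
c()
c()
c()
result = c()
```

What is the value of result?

Step 1: counter() creates closure with count = 34.
Step 2: Each c() call increments count via nonlocal. After 5 calls: 34 + 5 = 39.
Step 3: result = 39

The answer is 39.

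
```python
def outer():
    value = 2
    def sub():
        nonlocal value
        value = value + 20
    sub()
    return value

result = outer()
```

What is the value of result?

Step 1: outer() sets value = 2.
Step 2: sub() uses nonlocal to modify value in outer's scope: value = 2 + 20 = 22.
Step 3: outer() returns the modified value = 22

The answer is 22.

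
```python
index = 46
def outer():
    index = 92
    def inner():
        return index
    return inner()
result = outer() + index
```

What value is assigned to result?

Step 1: Global index = 46. outer() shadows with index = 92.
Step 2: inner() returns enclosing index = 92. outer() = 92.
Step 3: result = 92 + global index (46) = 138

The answer is 138.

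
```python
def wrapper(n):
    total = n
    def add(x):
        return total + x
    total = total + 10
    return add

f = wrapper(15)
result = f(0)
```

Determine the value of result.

Step 1: wrapper(15) sets total = 15, then total = 15 + 10 = 25.
Step 2: Closures capture by reference, so add sees total = 25.
Step 3: f(0) returns 25 + 0 = 25

The answer is 25.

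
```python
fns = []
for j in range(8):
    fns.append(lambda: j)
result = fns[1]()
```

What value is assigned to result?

Step 1: The loop creates 8 lambdas, all referencing the same variable j.
Step 2: After the loop, j = 7 (final value).
Step 3: fns[1]() looks up j at call time and finds 7. This is the late binding gotcha. result = 7

The answer is 7.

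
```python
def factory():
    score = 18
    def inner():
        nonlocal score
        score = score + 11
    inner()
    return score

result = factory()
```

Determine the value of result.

Step 1: factory() sets score = 18.
Step 2: inner() uses nonlocal to modify score in factory's scope: score = 18 + 11 = 29.
Step 3: factory() returns the modified score = 29

The answer is 29.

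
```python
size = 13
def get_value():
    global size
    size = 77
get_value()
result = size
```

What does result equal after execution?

Step 1: size = 13 globally.
Step 2: get_value() declares global size and sets it to 77.
Step 3: After get_value(), global size = 77. result = 77

The answer is 77.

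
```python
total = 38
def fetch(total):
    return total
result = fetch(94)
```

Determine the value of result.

Step 1: Global total = 38.
Step 2: fetch(94) takes parameter total = 94, which shadows the global.
Step 3: result = 94

The answer is 94.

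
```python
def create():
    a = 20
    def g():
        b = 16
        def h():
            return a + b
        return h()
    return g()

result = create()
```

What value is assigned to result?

Step 1: create() defines a = 20. g() defines b = 16.
Step 2: h() accesses both from enclosing scopes: a = 20, b = 16.
Step 3: result = 20 + 16 = 36

The answer is 36.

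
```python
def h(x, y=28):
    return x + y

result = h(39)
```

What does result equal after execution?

Step 1: h(39) uses default y = 28.
Step 2: Returns 39 + 28 = 67.
Step 3: result = 67

The answer is 67.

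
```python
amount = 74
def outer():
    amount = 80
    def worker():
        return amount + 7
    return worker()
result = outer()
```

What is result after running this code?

Step 1: outer() shadows global amount with amount = 80.
Step 2: worker() finds amount = 80 in enclosing scope, computes 80 + 7 = 87.
Step 3: result = 87

The answer is 87.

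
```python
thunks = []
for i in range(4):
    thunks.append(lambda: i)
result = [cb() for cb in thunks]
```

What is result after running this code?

Step 1: All 4 lambdas share the same variable i.
Step 2: After the loop, i = 3.
Step 3: Each call returns 3. result = [3, 3, 3, 3]

The answer is [3, 3, 3, 3].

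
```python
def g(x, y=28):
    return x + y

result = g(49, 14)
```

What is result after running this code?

Step 1: g(49, 14) overrides default y with 14.
Step 2: Returns 49 + 14 = 63.
Step 3: result = 63

The answer is 63.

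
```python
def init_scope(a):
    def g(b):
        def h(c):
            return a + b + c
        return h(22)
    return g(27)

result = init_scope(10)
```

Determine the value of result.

Step 1: a = 10, b = 27, c = 22 across three nested scopes.
Step 2: h() accesses all three via LEGB rule.
Step 3: result = 10 + 27 + 22 = 59

The answer is 59.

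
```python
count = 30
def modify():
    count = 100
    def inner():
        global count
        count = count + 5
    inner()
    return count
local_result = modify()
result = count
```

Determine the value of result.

Step 1: Global count = 30. modify() creates local count = 100.
Step 2: inner() declares global count and adds 5: global count = 30 + 5 = 35.
Step 3: modify() returns its local count = 100 (unaffected by inner).
Step 4: result = global count = 35

The answer is 35.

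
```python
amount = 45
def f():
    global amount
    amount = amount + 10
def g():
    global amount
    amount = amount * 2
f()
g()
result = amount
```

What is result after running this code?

Step 1: amount = 45.
Step 2: f() adds 10: amount = 45 + 10 = 55.
Step 3: g() doubles: amount = 55 * 2 = 110.
Step 4: result = 110

The answer is 110.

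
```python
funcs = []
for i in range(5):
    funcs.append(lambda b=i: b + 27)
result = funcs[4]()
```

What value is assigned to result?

Step 1: Default argument b=i captures i's value at definition time.
Step 2: funcs[4] was defined when i = 4, so b defaults to 4.
Step 3: result = 4 + 27 = 31 (default arg fixes the late binding issue)

The answer is 31.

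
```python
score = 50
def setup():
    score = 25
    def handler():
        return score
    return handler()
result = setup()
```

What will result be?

Step 1: score = 50 globally, but setup() defines score = 25 locally.
Step 2: handler() looks up score. Not in local scope, so checks enclosing scope (setup) and finds score = 25.
Step 3: result = 25

The answer is 25.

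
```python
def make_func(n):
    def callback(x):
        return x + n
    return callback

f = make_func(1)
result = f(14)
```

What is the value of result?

Step 1: make_func(1) creates a closure that captures n = 1.
Step 2: f(14) calls the closure with x = 14, returning 14 + 1 = 15.
Step 3: result = 15

The answer is 15.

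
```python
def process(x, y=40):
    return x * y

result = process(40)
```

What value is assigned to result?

Step 1: process(40) uses default y = 40.
Step 2: Returns 40 * 40 = 1600.
Step 3: result = 1600

The answer is 1600.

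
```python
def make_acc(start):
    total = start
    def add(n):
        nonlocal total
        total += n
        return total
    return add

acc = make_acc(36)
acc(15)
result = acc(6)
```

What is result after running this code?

Step 1: make_acc(36) creates closure with total = 36.
Step 2: First acc(15): total = 36 + 15 = 51.
Step 3: Second acc(6): total = 51 + 6 = 57. result = 57

The answer is 57.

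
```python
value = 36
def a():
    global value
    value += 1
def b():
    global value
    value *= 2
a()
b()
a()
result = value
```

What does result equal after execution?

Step 1: value = 36.
Step 2: a(): value = 36 + 1 = 37.
Step 3: b(): value = 37 * 2 = 74.
Step 4: a(): value = 74 + 1 = 75

The answer is 75.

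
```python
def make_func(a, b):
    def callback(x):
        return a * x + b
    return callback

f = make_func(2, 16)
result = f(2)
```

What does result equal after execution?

Step 1: make_func(2, 16) captures a = 2, b = 16.
Step 2: f(2) computes 2 * 2 + 16 = 20.
Step 3: result = 20

The answer is 20.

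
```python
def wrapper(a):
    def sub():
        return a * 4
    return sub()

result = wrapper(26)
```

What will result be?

Step 1: wrapper(26) binds parameter a = 26.
Step 2: sub() accesses a = 26 from enclosing scope.
Step 3: result = 26 * 4 = 104

The answer is 104.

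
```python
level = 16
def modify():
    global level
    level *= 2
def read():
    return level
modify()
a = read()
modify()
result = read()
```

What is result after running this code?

Step 1: level = 16.
Step 2: First modify(): level = 16 * 2 = 32.
Step 3: Second modify(): level = 32 * 2 = 64.
Step 4: read() returns 64

The answer is 64.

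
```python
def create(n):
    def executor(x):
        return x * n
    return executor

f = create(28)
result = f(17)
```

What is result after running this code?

Step 1: create(28) creates a closure capturing n = 28.
Step 2: f(17) computes 17 * 28 = 476.
Step 3: result = 476

The answer is 476.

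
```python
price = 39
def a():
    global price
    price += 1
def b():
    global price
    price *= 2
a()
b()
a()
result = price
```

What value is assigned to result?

Step 1: price = 39.
Step 2: a(): price = 39 + 1 = 40.
Step 3: b(): price = 40 * 2 = 80.
Step 4: a(): price = 80 + 1 = 81

The answer is 81.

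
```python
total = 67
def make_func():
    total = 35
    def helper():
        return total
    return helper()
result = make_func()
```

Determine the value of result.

Step 1: total = 67 globally, but make_func() defines total = 35 locally.
Step 2: helper() looks up total. Not in local scope, so checks enclosing scope (make_func) and finds total = 35.
Step 3: result = 35

The answer is 35.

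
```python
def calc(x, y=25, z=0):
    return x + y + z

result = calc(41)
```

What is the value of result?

Step 1: calc(41) uses defaults y = 25, z = 0.
Step 2: Returns 41 + 25 + 0 = 66.
Step 3: result = 66

The answer is 66.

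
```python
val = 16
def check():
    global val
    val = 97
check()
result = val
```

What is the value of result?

Step 1: val = 16 globally.
Step 2: check() declares global val and sets it to 97.
Step 3: After check(), global val = 97. result = 97

The answer is 97.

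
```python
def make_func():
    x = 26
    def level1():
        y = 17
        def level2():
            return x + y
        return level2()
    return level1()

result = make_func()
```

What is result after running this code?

Step 1: x = 26 in make_func. y = 17 in level1.
Step 2: level2() reads x = 26 and y = 17 from enclosing scopes.
Step 3: result = 26 + 17 = 43

The answer is 43.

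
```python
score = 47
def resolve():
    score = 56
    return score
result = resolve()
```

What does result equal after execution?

Step 1: Global score = 47.
Step 2: resolve() creates local score = 56, shadowing the global.
Step 3: Returns local score = 56. result = 56

The answer is 56.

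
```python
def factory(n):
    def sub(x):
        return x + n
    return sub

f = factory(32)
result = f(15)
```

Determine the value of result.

Step 1: factory(32) creates a closure that captures n = 32.
Step 2: f(15) calls the closure with x = 15, returning 15 + 32 = 47.
Step 3: result = 47

The answer is 47.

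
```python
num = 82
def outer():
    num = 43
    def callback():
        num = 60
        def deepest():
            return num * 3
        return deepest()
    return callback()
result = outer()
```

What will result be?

Step 1: deepest() looks up num through LEGB: not local, finds num = 60 in enclosing callback().
Step 2: Returns 60 * 3 = 180.
Step 3: result = 180

The answer is 180.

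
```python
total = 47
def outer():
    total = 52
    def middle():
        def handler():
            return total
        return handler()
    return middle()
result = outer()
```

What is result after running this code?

Step 1: outer() defines total = 52. middle() and handler() have no local total.
Step 2: handler() checks local (none), enclosing middle() (none), enclosing outer() and finds total = 52.
Step 3: result = 52

The answer is 52.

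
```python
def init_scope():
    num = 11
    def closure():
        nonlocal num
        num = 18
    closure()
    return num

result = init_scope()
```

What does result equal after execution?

Step 1: init_scope() sets num = 11.
Step 2: closure() uses nonlocal to reassign num = 18.
Step 3: result = 18

The answer is 18.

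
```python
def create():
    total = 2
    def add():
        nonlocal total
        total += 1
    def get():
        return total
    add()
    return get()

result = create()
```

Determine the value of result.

Step 1: total = 2. add() modifies it via nonlocal, get() reads it.
Step 2: add() makes total = 2 + 1 = 3.
Step 3: get() returns 3. result = 3

The answer is 3.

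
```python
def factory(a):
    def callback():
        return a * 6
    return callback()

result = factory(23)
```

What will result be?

Step 1: factory(23) binds parameter a = 23.
Step 2: callback() accesses a = 23 from enclosing scope.
Step 3: result = 23 * 6 = 138

The answer is 138.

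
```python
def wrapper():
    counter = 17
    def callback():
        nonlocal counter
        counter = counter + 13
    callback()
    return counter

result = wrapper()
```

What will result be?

Step 1: wrapper() sets counter = 17.
Step 2: callback() uses nonlocal to modify counter in wrapper's scope: counter = 17 + 13 = 30.
Step 3: wrapper() returns the modified counter = 30

The answer is 30.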